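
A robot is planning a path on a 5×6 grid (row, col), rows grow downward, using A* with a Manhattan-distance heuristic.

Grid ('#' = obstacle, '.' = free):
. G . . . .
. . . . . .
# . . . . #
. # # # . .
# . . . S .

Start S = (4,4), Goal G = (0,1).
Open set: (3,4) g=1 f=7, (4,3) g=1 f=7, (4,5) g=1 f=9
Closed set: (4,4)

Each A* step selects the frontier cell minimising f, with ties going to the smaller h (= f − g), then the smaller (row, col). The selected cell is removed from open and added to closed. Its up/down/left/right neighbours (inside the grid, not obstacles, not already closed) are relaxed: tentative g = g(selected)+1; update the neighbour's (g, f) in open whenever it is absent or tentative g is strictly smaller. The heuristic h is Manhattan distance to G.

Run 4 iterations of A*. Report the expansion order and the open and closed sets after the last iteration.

order=[(3,4) → (2,4) → (1,4) → (0,4)]; open=[(0,3) g=5 f=7, (0,5) g=5 f=9, (1,3) g=4 f=7, (1,5) g=4 f=9, (2,3) g=3 f=7, (3,5) g=2 f=9, (4,3) g=1 f=7, (4,5) g=1 f=9]; closed=[(0,4), (1,4), (2,4), (3,4), (4,4)]

step 1: expand (3,4) (f=7, h=6) → closed; open now [(2,4) g=2 f=7, (3,5) g=2 f=9, (4,3) g=1 f=7, (4,5) g=1 f=9]
step 2: expand (2,4) (f=7, h=5) → closed; open now [(1,4) g=3 f=7, (2,3) g=3 f=7, (3,5) g=2 f=9, (4,3) g=1 f=7, (4,5) g=1 f=9]
step 3: expand (1,4) (f=7, h=4) → closed; open now [(0,4) g=4 f=7, (1,3) g=4 f=7, (1,5) g=4 f=9, (2,3) g=3 f=7, (3,5) g=2 f=9, (4,3) g=1 f=7, (4,5) g=1 f=9]
step 4: expand (0,4) (f=7, h=3) → closed; open now [(0,3) g=5 f=7, (0,5) g=5 f=9, (1,3) g=4 f=7, (1,5) g=4 f=9, (2,3) g=3 f=7, (3,5) g=2 f=9, (4,3) g=1 f=7, (4,5) g=1 f=9]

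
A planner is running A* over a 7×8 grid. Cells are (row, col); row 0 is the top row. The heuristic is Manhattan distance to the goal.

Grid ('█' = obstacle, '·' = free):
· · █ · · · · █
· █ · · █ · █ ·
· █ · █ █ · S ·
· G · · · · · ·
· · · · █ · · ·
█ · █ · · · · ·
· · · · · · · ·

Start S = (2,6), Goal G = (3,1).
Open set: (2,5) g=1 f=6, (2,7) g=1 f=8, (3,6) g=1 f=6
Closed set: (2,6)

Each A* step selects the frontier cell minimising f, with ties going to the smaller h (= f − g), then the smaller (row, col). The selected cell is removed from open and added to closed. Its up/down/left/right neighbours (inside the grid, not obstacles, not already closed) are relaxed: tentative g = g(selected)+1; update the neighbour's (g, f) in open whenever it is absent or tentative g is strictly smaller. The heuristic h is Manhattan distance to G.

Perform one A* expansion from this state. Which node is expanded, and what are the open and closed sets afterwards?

step 1: expand (2,5) (f=6, h=5) → closed; open now [(1,5) g=2 f=8, (2,7) g=1 f=8, (3,5) g=2 f=6, (3,6) g=1 f=6]

expanded=(2,5); open=[(1,5) g=2 f=8, (2,7) g=1 f=8, (3,5) g=2 f=6, (3,6) g=1 f=6]; closed=[(2,5), (2,6)]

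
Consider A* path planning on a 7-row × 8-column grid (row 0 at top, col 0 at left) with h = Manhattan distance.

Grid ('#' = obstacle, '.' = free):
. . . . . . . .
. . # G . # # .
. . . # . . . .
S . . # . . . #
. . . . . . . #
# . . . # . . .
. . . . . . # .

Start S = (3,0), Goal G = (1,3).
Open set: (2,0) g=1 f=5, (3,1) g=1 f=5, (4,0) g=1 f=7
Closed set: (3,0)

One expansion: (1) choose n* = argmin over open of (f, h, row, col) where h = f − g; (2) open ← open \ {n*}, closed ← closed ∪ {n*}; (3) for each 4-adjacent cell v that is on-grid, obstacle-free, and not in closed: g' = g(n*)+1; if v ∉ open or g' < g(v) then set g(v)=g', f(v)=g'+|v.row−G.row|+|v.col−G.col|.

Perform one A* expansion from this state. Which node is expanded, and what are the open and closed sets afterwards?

step 1: expand (2,0) (f=5, h=4) → closed; open now [(1,0) g=2 f=5, (2,1) g=2 f=5, (3,1) g=1 f=5, (4,0) g=1 f=7]

expanded=(2,0); open=[(1,0) g=2 f=5, (2,1) g=2 f=5, (3,1) g=1 f=5, (4,0) g=1 f=7]; closed=[(2,0), (3,0)]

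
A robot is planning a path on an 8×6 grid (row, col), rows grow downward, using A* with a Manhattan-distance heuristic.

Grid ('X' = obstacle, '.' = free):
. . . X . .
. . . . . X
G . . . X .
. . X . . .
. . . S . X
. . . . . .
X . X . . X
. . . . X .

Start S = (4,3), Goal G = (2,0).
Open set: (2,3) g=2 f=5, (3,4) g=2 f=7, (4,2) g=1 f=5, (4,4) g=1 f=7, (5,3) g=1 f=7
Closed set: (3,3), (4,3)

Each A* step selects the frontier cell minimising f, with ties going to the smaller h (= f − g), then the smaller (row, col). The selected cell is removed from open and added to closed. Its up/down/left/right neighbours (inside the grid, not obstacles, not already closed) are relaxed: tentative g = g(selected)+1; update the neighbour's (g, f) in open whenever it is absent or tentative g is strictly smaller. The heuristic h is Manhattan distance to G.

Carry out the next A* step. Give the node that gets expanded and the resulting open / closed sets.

step 1: expand (2,3) (f=5, h=3) → closed; open now [(1,3) g=3 f=7, (2,2) g=3 f=5, (3,4) g=2 f=7, (4,2) g=1 f=5, (4,4) g=1 f=7, (5,3) g=1 f=7]

expanded=(2,3); open=[(1,3) g=3 f=7, (2,2) g=3 f=5, (3,4) g=2 f=7, (4,2) g=1 f=5, (4,4) g=1 f=7, (5,3) g=1 f=7]; closed=[(2,3), (3,3), (4,3)]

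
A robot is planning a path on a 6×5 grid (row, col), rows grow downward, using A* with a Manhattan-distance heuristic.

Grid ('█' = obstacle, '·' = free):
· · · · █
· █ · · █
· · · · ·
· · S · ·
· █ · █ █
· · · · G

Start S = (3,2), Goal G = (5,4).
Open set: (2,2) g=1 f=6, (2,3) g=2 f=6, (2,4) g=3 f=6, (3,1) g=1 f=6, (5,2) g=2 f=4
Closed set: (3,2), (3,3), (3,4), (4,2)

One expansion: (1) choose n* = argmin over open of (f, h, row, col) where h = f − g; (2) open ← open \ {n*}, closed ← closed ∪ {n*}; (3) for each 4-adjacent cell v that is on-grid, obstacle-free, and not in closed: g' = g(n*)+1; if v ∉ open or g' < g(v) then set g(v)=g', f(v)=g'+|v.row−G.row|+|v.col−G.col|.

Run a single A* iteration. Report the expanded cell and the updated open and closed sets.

expanded=(5,2); open=[(2,2) g=1 f=6, (2,3) g=2 f=6, (2,4) g=3 f=6, (3,1) g=1 f=6, (5,1) g=3 f=6, (5,3) g=3 f=4]; closed=[(3,2), (3,3), (3,4), (4,2), (5,2)]

step 1: expand (5,2) (f=4, h=2) → closed; open now [(2,2) g=1 f=6, (2,3) g=2 f=6, (2,4) g=3 f=6, (3,1) g=1 f=6, (5,1) g=3 f=6, (5,3) g=3 f=4]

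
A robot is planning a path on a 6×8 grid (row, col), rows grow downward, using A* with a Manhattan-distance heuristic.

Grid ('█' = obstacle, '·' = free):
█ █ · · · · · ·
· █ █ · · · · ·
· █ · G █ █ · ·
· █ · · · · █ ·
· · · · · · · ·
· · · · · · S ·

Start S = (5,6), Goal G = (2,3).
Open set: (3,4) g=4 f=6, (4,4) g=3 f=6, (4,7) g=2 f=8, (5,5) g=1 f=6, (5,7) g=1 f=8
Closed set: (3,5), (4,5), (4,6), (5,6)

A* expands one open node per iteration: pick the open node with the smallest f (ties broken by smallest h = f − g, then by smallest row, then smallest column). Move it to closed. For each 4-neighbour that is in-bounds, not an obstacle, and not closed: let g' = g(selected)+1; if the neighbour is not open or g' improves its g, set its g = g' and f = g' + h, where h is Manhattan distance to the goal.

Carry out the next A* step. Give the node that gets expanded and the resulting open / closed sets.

step 1: expand (3,4) (f=6, h=2) → closed; open now [(3,3) g=5 f=6, (4,4) g=3 f=6, (4,7) g=2 f=8, (5,5) g=1 f=6, (5,7) g=1 f=8]

expanded=(3,4); open=[(3,3) g=5 f=6, (4,4) g=3 f=6, (4,7) g=2 f=8, (5,5) g=1 f=6, (5,7) g=1 f=8]; closed=[(3,4), (3,5), (4,5), (4,6), (5,6)]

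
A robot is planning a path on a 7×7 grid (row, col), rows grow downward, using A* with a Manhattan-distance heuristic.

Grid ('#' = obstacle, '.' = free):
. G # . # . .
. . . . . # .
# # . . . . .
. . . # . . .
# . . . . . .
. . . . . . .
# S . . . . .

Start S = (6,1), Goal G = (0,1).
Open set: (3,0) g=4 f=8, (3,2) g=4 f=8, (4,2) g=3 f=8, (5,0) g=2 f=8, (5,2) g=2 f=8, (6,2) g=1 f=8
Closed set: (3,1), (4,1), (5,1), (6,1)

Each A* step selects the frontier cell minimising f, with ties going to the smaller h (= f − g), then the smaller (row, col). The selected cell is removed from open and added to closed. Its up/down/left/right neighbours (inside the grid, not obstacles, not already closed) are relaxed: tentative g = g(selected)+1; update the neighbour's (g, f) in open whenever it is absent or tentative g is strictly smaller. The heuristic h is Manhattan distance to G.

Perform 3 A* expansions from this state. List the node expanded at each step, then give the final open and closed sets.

step 1: expand (3,0) (f=8, h=4) → closed; open now [(3,2) g=4 f=8, (4,2) g=3 f=8, (5,0) g=2 f=8, (5,2) g=2 f=8, (6,2) g=1 f=8]
step 2: expand (3,2) (f=8, h=4) → closed; open now [(2,2) g=5 f=8, (4,2) g=3 f=8, (5,0) g=2 f=8, (5,2) g=2 f=8, (6,2) g=1 f=8]
step 3: expand (2,2) (f=8, h=3) → closed; open now [(1,2) g=6 f=8, (2,3) g=6 f=10, (4,2) g=3 f=8, (5,0) g=2 f=8, (5,2) g=2 f=8, (6,2) g=1 f=8]

order=[(3,0) → (3,2) → (2,2)]; open=[(1,2) g=6 f=8, (2,3) g=6 f=10, (4,2) g=3 f=8, (5,0) g=2 f=8, (5,2) g=2 f=8, (6,2) g=1 f=8]; closed=[(2,2), (3,0), (3,1), (3,2), (4,1), (5,1), (6,1)]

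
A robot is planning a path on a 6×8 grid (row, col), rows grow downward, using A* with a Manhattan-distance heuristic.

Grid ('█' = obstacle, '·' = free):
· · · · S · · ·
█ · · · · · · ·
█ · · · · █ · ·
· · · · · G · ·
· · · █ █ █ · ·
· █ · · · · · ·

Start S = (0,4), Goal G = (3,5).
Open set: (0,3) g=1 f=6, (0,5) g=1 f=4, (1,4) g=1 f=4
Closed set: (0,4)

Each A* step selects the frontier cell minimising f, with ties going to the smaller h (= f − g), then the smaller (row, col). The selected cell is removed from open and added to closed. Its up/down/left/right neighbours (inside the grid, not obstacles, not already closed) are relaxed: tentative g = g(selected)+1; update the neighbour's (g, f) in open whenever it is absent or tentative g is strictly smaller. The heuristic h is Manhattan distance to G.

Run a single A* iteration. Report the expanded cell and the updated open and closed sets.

expanded=(0,5); open=[(0,3) g=1 f=6, (0,6) g=2 f=6, (1,4) g=1 f=4, (1,5) g=2 f=4]; closed=[(0,4), (0,5)]

step 1: expand (0,5) (f=4, h=3) → closed; open now [(0,3) g=1 f=6, (0,6) g=2 f=6, (1,4) g=1 f=4, (1,5) g=2 f=4]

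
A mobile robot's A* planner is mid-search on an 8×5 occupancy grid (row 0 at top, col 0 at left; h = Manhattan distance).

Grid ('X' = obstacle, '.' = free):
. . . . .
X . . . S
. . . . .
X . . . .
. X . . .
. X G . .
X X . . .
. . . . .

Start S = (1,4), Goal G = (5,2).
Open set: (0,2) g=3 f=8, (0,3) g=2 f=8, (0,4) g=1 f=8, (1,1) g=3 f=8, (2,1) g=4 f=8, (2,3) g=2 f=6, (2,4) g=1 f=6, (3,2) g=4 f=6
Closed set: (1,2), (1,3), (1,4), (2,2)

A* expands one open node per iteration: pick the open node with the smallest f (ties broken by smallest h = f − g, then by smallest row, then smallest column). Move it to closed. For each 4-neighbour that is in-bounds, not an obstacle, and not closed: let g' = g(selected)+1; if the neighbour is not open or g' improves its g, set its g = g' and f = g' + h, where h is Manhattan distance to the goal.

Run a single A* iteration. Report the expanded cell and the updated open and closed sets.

expanded=(3,2); open=[(0,2) g=3 f=8, (0,3) g=2 f=8, (0,4) g=1 f=8, (1,1) g=3 f=8, (2,1) g=4 f=8, (2,3) g=2 f=6, (2,4) g=1 f=6, (3,1) g=5 f=8, (3,3) g=5 f=8, (4,2) g=5 f=6]; closed=[(1,2), (1,3), (1,4), (2,2), (3,2)]

step 1: expand (3,2) (f=6, h=2) → closed; open now [(0,2) g=3 f=8, (0,3) g=2 f=8, (0,4) g=1 f=8, (1,1) g=3 f=8, (2,1) g=4 f=8, (2,3) g=2 f=6, (2,4) g=1 f=6, (3,1) g=5 f=8, (3,3) g=5 f=8, (4,2) g=5 f=6]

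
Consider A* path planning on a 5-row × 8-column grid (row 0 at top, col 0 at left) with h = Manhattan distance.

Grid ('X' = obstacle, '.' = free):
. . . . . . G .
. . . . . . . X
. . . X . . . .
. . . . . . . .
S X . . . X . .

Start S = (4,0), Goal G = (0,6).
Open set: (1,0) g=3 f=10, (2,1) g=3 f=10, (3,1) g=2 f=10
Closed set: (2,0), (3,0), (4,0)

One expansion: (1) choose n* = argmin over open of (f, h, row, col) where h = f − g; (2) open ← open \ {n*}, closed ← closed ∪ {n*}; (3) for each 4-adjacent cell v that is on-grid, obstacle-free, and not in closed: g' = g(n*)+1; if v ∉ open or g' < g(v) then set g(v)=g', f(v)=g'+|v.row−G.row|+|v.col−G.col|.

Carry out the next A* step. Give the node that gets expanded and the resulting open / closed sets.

step 1: expand (1,0) (f=10, h=7) → closed; open now [(0,0) g=4 f=10, (1,1) g=4 f=10, (2,1) g=3 f=10, (3,1) g=2 f=10]

expanded=(1,0); open=[(0,0) g=4 f=10, (1,1) g=4 f=10, (2,1) g=3 f=10, (3,1) g=2 f=10]; closed=[(1,0), (2,0), (3,0), (4,0)]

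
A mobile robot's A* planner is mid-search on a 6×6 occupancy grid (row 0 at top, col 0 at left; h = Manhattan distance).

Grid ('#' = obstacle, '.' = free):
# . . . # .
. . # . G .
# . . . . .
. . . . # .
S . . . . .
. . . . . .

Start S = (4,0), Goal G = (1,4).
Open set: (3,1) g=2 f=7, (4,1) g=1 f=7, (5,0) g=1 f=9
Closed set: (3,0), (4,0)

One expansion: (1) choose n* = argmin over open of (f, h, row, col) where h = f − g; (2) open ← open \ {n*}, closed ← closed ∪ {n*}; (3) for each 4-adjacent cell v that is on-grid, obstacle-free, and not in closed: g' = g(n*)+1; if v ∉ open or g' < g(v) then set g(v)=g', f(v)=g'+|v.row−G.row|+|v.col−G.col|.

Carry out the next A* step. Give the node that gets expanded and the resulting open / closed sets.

step 1: expand (3,1) (f=7, h=5) → closed; open now [(2,1) g=3 f=7, (3,2) g=3 f=7, (4,1) g=1 f=7, (5,0) g=1 f=9]

expanded=(3,1); open=[(2,1) g=3 f=7, (3,2) g=3 f=7, (4,1) g=1 f=7, (5,0) g=1 f=9]; closed=[(3,0), (3,1), (4,0)]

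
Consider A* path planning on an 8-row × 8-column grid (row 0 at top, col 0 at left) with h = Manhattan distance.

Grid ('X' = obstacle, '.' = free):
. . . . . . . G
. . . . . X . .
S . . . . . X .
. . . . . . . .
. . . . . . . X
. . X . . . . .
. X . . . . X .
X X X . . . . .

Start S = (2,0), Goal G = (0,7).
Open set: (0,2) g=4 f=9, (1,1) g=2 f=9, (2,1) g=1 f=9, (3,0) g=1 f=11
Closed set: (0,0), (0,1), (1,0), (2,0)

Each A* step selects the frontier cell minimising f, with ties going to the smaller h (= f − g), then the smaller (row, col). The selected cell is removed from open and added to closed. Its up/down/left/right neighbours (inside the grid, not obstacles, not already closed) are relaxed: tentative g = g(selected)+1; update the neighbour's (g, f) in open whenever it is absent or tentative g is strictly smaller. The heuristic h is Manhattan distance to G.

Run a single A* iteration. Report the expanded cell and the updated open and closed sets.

expanded=(0,2); open=[(0,3) g=5 f=9, (1,1) g=2 f=9, (1,2) g=5 f=11, (2,1) g=1 f=9, (3,0) g=1 f=11]; closed=[(0,0), (0,1), (0,2), (1,0), (2,0)]

step 1: expand (0,2) (f=9, h=5) → closed; open now [(0,3) g=5 f=9, (1,1) g=2 f=9, (1,2) g=5 f=11, (2,1) g=1 f=9, (3,0) g=1 f=11]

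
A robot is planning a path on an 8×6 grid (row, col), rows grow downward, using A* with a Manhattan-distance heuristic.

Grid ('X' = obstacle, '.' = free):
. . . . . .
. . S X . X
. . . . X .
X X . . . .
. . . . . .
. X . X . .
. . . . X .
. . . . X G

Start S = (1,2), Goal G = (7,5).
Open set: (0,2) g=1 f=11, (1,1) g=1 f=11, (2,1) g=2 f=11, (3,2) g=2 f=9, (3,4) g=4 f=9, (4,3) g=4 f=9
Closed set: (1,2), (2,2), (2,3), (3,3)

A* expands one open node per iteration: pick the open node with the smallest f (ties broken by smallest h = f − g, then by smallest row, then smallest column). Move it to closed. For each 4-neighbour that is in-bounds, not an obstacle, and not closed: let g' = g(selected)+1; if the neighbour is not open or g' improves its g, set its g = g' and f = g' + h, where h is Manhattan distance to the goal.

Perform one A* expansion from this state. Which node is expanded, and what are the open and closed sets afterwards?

expanded=(3,4); open=[(0,2) g=1 f=11, (1,1) g=1 f=11, (2,1) g=2 f=11, (3,2) g=2 f=9, (3,5) g=5 f=9, (4,3) g=4 f=9, (4,4) g=5 f=9]; closed=[(1,2), (2,2), (2,3), (3,3), (3,4)]

step 1: expand (3,4) (f=9, h=5) → closed; open now [(0,2) g=1 f=11, (1,1) g=1 f=11, (2,1) g=2 f=11, (3,2) g=2 f=9, (3,5) g=5 f=9, (4,3) g=4 f=9, (4,4) g=5 f=9]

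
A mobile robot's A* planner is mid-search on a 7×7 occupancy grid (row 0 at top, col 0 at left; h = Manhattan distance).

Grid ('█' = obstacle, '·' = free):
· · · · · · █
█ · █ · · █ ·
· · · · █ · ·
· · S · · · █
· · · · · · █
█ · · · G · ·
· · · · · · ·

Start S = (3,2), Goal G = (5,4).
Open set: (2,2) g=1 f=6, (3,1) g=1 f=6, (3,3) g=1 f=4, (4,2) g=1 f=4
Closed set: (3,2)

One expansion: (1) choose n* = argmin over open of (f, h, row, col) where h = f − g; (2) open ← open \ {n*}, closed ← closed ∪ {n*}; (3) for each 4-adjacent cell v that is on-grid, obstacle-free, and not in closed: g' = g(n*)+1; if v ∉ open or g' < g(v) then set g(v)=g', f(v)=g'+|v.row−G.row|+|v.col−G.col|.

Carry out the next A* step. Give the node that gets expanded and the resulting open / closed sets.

step 1: expand (3,3) (f=4, h=3) → closed; open now [(2,2) g=1 f=6, (2,3) g=2 f=6, (3,1) g=1 f=6, (3,4) g=2 f=4, (4,2) g=1 f=4, (4,3) g=2 f=4]

expanded=(3,3); open=[(2,2) g=1 f=6, (2,3) g=2 f=6, (3,1) g=1 f=6, (3,4) g=2 f=4, (4,2) g=1 f=4, (4,3) g=2 f=4]; closed=[(3,2), (3,3)]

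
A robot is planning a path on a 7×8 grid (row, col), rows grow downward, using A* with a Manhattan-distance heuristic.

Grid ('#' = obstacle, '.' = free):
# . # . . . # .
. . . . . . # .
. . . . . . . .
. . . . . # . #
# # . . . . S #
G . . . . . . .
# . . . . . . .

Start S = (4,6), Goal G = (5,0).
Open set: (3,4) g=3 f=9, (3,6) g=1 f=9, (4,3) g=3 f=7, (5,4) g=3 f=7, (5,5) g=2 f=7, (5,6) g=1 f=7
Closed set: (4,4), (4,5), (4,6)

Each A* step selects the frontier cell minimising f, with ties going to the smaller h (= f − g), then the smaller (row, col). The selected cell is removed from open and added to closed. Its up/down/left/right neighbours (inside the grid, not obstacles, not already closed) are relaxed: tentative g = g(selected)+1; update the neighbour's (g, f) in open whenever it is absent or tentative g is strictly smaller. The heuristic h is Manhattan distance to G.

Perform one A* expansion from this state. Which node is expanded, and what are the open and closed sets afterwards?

step 1: expand (4,3) (f=7, h=4) → closed; open now [(3,3) g=4 f=9, (3,4) g=3 f=9, (3,6) g=1 f=9, (4,2) g=4 f=7, (5,3) g=4 f=7, (5,4) g=3 f=7, (5,5) g=2 f=7, (5,6) g=1 f=7]

expanded=(4,3); open=[(3,3) g=4 f=9, (3,4) g=3 f=9, (3,6) g=1 f=9, (4,2) g=4 f=7, (5,3) g=4 f=7, (5,4) g=3 f=7, (5,5) g=2 f=7, (5,6) g=1 f=7]; closed=[(4,3), (4,4), (4,5), (4,6)]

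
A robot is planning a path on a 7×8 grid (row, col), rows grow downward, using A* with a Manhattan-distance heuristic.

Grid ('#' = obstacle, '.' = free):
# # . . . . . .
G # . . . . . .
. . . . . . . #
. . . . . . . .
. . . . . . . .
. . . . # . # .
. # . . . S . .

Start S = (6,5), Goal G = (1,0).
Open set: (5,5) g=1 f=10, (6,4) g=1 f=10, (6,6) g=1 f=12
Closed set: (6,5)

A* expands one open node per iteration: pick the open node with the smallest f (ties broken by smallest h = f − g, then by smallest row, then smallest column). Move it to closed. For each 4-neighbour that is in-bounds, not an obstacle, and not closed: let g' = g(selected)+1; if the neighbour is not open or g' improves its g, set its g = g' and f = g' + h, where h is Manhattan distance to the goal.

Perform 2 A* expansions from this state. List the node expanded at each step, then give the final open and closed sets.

order=[(5,5) → (4,5)]; open=[(3,5) g=3 f=10, (4,4) g=3 f=10, (4,6) g=3 f=12, (6,4) g=1 f=10, (6,6) g=1 f=12]; closed=[(4,5), (5,5), (6,5)]

step 1: expand (5,5) (f=10, h=9) → closed; open now [(4,5) g=2 f=10, (6,4) g=1 f=10, (6,6) g=1 f=12]
step 2: expand (4,5) (f=10, h=8) → closed; open now [(3,5) g=3 f=10, (4,4) g=3 f=10, (4,6) g=3 f=12, (6,4) g=1 f=10, (6,6) g=1 f=12]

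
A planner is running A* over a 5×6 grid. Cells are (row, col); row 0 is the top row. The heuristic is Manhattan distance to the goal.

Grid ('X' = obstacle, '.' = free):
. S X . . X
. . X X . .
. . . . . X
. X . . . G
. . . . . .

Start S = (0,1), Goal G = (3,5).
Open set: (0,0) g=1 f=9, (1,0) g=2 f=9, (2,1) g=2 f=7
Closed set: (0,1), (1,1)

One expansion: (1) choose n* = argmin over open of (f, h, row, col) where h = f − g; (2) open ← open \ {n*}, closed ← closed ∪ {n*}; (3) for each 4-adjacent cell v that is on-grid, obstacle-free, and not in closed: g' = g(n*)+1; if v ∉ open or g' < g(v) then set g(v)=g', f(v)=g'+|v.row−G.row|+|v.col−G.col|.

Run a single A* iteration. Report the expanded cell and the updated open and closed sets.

expanded=(2,1); open=[(0,0) g=1 f=9, (1,0) g=2 f=9, (2,0) g=3 f=9, (2,2) g=3 f=7]; closed=[(0,1), (1,1), (2,1)]

step 1: expand (2,1) (f=7, h=5) → closed; open now [(0,0) g=1 f=9, (1,0) g=2 f=9, (2,0) g=3 f=9, (2,2) g=3 f=7]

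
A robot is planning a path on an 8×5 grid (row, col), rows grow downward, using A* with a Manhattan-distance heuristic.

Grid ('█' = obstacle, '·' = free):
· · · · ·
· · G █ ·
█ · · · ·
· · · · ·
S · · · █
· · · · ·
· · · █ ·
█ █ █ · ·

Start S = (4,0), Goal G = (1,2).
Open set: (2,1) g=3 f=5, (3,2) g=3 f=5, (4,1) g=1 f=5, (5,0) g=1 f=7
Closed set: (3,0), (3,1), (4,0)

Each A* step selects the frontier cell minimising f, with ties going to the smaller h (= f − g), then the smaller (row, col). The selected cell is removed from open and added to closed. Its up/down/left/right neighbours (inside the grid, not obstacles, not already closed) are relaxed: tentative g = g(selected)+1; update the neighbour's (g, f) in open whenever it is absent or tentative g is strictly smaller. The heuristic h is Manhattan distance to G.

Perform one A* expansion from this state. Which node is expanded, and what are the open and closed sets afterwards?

expanded=(2,1); open=[(1,1) g=4 f=5, (2,2) g=4 f=5, (3,2) g=3 f=5, (4,1) g=1 f=5, (5,0) g=1 f=7]; closed=[(2,1), (3,0), (3,1), (4,0)]

step 1: expand (2,1) (f=5, h=2) → closed; open now [(1,1) g=4 f=5, (2,2) g=4 f=5, (3,2) g=3 f=5, (4,1) g=1 f=5, (5,0) g=1 f=7]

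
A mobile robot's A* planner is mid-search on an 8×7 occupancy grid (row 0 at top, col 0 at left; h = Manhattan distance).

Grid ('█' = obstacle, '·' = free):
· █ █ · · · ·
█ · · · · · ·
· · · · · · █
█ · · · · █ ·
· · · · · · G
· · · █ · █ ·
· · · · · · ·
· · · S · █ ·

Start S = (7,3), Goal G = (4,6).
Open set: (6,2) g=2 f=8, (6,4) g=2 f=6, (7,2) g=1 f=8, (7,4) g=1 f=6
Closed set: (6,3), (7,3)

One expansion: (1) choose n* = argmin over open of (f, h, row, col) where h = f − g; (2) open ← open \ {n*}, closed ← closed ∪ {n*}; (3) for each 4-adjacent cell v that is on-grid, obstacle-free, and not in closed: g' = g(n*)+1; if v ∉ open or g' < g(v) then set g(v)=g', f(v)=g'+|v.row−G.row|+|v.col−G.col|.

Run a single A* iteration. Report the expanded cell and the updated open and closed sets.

step 1: expand (6,4) (f=6, h=4) → closed; open now [(5,4) g=3 f=6, (6,2) g=2 f=8, (6,5) g=3 f=6, (7,2) g=1 f=8, (7,4) g=1 f=6]

expanded=(6,4); open=[(5,4) g=3 f=6, (6,2) g=2 f=8, (6,5) g=3 f=6, (7,2) g=1 f=8, (7,4) g=1 f=6]; closed=[(6,3), (6,4), (7,3)]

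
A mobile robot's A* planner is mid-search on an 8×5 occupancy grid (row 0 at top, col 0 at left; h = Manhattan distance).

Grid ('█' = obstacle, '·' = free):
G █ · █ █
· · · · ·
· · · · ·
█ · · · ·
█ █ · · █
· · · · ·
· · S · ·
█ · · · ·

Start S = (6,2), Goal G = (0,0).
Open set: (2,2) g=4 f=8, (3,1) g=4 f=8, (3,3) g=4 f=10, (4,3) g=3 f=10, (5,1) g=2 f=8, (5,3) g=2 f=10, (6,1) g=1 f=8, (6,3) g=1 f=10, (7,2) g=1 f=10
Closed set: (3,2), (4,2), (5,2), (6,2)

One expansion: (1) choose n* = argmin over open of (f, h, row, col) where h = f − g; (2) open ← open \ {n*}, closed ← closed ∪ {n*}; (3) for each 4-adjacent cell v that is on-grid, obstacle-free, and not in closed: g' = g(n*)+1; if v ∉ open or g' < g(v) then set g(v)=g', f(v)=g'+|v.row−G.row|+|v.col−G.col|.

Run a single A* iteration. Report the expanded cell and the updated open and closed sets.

step 1: expand (2,2) (f=8, h=4) → closed; open now [(1,2) g=5 f=8, (2,1) g=5 f=8, (2,3) g=5 f=10, (3,1) g=4 f=8, (3,3) g=4 f=10, (4,3) g=3 f=10, (5,1) g=2 f=8, (5,3) g=2 f=10, (6,1) g=1 f=8, (6,3) g=1 f=10, (7,2) g=1 f=10]

expanded=(2,2); open=[(1,2) g=5 f=8, (2,1) g=5 f=8, (2,3) g=5 f=10, (3,1) g=4 f=8, (3,3) g=4 f=10, (4,3) g=3 f=10, (5,1) g=2 f=8, (5,3) g=2 f=10, (6,1) g=1 f=8, (6,3) g=1 f=10, (7,2) g=1 f=10]; closed=[(2,2), (3,2), (4,2), (5,2), (6,2)]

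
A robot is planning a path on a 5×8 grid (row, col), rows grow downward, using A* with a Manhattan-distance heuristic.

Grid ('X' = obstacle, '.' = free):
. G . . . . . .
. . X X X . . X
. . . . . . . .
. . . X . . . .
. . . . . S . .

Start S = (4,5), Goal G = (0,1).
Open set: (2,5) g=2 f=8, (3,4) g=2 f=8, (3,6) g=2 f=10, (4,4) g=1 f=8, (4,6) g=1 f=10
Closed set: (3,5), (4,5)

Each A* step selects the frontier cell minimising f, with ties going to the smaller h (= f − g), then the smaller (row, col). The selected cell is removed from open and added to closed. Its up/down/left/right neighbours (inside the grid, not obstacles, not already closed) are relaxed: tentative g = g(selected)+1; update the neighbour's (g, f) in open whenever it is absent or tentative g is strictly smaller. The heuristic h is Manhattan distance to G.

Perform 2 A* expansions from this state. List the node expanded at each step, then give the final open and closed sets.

step 1: expand (2,5) (f=8, h=6) → closed; open now [(1,5) g=3 f=8, (2,4) g=3 f=8, (2,6) g=3 f=10, (3,4) g=2 f=8, (3,6) g=2 f=10, (4,4) g=1 f=8, (4,6) g=1 f=10]
step 2: expand (1,5) (f=8, h=5) → closed; open now [(0,5) g=4 f=8, (1,6) g=4 f=10, (2,4) g=3 f=8, (2,6) g=3 f=10, (3,4) g=2 f=8, (3,6) g=2 f=10, (4,4) g=1 f=8, (4,6) g=1 f=10]

order=[(2,5) → (1,5)]; open=[(0,5) g=4 f=8, (1,6) g=4 f=10, (2,4) g=3 f=8, (2,6) g=3 f=10, (3,4) g=2 f=8, (3,6) g=2 f=10, (4,4) g=1 f=8, (4,6) g=1 f=10]; closed=[(1,5), (2,5), (3,5), (4,5)]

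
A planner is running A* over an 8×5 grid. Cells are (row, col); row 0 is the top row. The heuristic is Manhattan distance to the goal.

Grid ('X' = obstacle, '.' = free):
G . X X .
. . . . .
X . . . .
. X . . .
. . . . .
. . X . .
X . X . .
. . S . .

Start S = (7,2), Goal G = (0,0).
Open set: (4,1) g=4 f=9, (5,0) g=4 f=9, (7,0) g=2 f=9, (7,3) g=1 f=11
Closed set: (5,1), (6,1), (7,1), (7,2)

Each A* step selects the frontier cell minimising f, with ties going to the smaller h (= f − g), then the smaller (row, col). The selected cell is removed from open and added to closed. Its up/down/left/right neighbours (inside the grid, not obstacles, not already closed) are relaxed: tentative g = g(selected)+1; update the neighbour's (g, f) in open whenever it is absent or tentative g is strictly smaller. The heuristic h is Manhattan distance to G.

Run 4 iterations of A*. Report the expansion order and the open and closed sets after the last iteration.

step 1: expand (4,1) (f=9, h=5) → closed; open now [(4,0) g=5 f=9, (4,2) g=5 f=11, (5,0) g=4 f=9, (7,0) g=2 f=9, (7,3) g=1 f=11]
step 2: expand (4,0) (f=9, h=4) → closed; open now [(3,0) g=6 f=9, (4,2) g=5 f=11, (5,0) g=4 f=9, (7,0) g=2 f=9, (7,3) g=1 f=11]
step 3: expand (3,0) (f=9, h=3) → closed; open now [(4,2) g=5 f=11, (5,0) g=4 f=9, (7,0) g=2 f=9, (7,3) g=1 f=11]
step 4: expand (5,0) (f=9, h=5) → closed; open now [(4,2) g=5 f=11, (7,0) g=2 f=9, (7,3) g=1 f=11]

order=[(4,1) → (4,0) → (3,0) → (5,0)]; open=[(4,2) g=5 f=11, (7,0) g=2 f=9, (7,3) g=1 f=11]; closed=[(3,0), (4,0), (4,1), (5,0), (5,1), (6,1), (7,1), (7,2)]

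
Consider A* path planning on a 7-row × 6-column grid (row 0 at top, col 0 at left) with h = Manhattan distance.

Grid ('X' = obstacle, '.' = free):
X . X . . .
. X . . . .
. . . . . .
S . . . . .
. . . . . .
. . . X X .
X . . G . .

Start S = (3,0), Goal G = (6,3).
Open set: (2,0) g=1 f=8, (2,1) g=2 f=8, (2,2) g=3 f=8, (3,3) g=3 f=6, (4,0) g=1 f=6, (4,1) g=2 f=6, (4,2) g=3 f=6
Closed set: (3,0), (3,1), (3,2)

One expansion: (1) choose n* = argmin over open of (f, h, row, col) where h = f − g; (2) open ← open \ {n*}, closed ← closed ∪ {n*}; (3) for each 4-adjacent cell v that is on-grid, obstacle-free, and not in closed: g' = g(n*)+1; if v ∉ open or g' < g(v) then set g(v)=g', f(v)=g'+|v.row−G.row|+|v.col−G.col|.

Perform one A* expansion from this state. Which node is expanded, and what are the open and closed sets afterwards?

step 1: expand (3,3) (f=6, h=3) → closed; open now [(2,0) g=1 f=8, (2,1) g=2 f=8, (2,2) g=3 f=8, (2,3) g=4 f=8, (3,4) g=4 f=8, (4,0) g=1 f=6, (4,1) g=2 f=6, (4,2) g=3 f=6, (4,3) g=4 f=6]

expanded=(3,3); open=[(2,0) g=1 f=8, (2,1) g=2 f=8, (2,2) g=3 f=8, (2,3) g=4 f=8, (3,4) g=4 f=8, (4,0) g=1 f=6, (4,1) g=2 f=6, (4,2) g=3 f=6, (4,3) g=4 f=6]; closed=[(3,0), (3,1), (3,2), (3,3)]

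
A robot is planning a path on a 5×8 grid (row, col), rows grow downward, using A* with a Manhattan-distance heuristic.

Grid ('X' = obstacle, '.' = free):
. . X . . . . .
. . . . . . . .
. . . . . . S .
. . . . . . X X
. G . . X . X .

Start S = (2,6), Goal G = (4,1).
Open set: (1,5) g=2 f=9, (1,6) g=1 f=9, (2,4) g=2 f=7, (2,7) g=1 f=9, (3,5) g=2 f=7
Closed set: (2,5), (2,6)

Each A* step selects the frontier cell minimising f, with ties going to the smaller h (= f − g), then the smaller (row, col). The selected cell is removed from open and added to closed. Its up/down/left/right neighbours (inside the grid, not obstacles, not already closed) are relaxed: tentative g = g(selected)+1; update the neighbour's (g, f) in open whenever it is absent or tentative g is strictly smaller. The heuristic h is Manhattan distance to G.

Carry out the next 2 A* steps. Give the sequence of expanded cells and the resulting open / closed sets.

step 1: expand (2,4) (f=7, h=5) → closed; open now [(1,4) g=3 f=9, (1,5) g=2 f=9, (1,6) g=1 f=9, (2,3) g=3 f=7, (2,7) g=1 f=9, (3,4) g=3 f=7, (3,5) g=2 f=7]
step 2: expand (2,3) (f=7, h=4) → closed; open now [(1,3) g=4 f=9, (1,4) g=3 f=9, (1,5) g=2 f=9, (1,6) g=1 f=9, (2,2) g=4 f=7, (2,7) g=1 f=9, (3,3) g=4 f=7, (3,4) g=3 f=7, (3,5) g=2 f=7]

order=[(2,4) → (2,3)]; open=[(1,3) g=4 f=9, (1,4) g=3 f=9, (1,5) g=2 f=9, (1,6) g=1 f=9, (2,2) g=4 f=7, (2,7) g=1 f=9, (3,3) g=4 f=7, (3,4) g=3 f=7, (3,5) g=2 f=7]; closed=[(2,3), (2,4), (2,5), (2,6)]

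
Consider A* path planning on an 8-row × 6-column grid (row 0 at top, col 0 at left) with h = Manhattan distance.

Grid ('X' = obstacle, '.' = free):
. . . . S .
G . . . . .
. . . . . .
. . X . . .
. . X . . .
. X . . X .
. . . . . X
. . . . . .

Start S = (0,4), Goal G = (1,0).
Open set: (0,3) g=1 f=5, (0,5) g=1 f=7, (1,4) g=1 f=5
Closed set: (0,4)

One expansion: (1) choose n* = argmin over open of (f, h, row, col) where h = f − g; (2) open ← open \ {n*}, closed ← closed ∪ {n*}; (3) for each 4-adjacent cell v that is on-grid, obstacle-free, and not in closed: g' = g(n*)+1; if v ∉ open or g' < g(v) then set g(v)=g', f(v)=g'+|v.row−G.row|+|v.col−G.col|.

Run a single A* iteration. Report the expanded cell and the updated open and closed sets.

expanded=(0,3); open=[(0,2) g=2 f=5, (0,5) g=1 f=7, (1,3) g=2 f=5, (1,4) g=1 f=5]; closed=[(0,3), (0,4)]

step 1: expand (0,3) (f=5, h=4) → closed; open now [(0,2) g=2 f=5, (0,5) g=1 f=7, (1,3) g=2 f=5, (1,4) g=1 f=5]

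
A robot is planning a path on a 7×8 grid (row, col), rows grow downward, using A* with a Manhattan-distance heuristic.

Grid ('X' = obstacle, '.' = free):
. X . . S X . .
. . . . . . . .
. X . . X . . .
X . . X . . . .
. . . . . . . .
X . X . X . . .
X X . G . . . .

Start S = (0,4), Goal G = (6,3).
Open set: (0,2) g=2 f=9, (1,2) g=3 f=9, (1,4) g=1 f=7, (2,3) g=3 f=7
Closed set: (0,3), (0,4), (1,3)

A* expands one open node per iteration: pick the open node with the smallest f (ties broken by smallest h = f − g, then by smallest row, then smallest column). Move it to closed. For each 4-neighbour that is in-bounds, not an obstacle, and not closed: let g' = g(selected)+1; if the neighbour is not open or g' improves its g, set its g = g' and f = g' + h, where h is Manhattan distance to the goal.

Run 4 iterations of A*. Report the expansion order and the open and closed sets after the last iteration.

order=[(2,3) → (1,4) → (2,2) → (3,2)]; open=[(0,2) g=2 f=9, (1,2) g=3 f=9, (1,5) g=2 f=9, (3,1) g=6 f=11, (4,2) g=6 f=9]; closed=[(0,3), (0,4), (1,3), (1,4), (2,2), (2,3), (3,2)]

step 1: expand (2,3) (f=7, h=4) → closed; open now [(0,2) g=2 f=9, (1,2) g=3 f=9, (1,4) g=1 f=7, (2,2) g=4 f=9]
step 2: expand (1,4) (f=7, h=6) → closed; open now [(0,2) g=2 f=9, (1,2) g=3 f=9, (1,5) g=2 f=9, (2,2) g=4 f=9]
step 3: expand (2,2) (f=9, h=5) → closed; open now [(0,2) g=2 f=9, (1,2) g=3 f=9, (1,5) g=2 f=9, (3,2) g=5 f=9]
step 4: expand (3,2) (f=9, h=4) → closed; open now [(0,2) g=2 f=9, (1,2) g=3 f=9, (1,5) g=2 f=9, (3,1) g=6 f=11, (4,2) g=6 f=9]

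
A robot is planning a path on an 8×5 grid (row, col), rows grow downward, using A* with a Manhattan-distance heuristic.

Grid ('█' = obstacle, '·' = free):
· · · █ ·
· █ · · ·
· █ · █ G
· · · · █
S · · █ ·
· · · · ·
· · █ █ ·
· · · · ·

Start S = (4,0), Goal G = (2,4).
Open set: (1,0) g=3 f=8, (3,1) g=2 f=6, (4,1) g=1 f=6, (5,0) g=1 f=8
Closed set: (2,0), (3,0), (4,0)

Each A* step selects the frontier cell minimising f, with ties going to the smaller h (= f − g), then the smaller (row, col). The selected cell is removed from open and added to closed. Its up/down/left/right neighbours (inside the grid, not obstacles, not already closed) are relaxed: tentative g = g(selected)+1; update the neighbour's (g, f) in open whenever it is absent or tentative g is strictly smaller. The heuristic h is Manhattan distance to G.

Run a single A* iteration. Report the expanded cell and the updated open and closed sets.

expanded=(3,1); open=[(1,0) g=3 f=8, (3,2) g=3 f=6, (4,1) g=1 f=6, (5,0) g=1 f=8]; closed=[(2,0), (3,0), (3,1), (4,0)]

step 1: expand (3,1) (f=6, h=4) → closed; open now [(1,0) g=3 f=8, (3,2) g=3 f=6, (4,1) g=1 f=6, (5,0) g=1 f=8]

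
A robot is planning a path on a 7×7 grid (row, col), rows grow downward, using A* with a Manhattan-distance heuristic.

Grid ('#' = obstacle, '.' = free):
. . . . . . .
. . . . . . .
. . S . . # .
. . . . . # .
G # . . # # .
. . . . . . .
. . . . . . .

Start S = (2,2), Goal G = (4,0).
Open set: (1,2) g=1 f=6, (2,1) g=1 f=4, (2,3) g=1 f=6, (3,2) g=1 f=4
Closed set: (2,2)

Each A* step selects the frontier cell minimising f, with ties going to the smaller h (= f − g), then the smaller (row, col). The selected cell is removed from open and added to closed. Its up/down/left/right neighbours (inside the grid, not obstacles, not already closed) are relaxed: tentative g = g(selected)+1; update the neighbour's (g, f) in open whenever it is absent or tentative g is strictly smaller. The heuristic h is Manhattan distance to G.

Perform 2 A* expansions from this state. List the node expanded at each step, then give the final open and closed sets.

step 1: expand (2,1) (f=4, h=3) → closed; open now [(1,1) g=2 f=6, (1,2) g=1 f=6, (2,0) g=2 f=4, (2,3) g=1 f=6, (3,1) g=2 f=4, (3,2) g=1 f=4]
step 2: expand (2,0) (f=4, h=2) → closed; open now [(1,0) g=3 f=6, (1,1) g=2 f=6, (1,2) g=1 f=6, (2,3) g=1 f=6, (3,0) g=3 f=4, (3,1) g=2 f=4, (3,2) g=1 f=4]

order=[(2,1) → (2,0)]; open=[(1,0) g=3 f=6, (1,1) g=2 f=6, (1,2) g=1 f=6, (2,3) g=1 f=6, (3,0) g=3 f=4, (3,1) g=2 f=4, (3,2) g=1 f=4]; closed=[(2,0), (2,1), (2,2)]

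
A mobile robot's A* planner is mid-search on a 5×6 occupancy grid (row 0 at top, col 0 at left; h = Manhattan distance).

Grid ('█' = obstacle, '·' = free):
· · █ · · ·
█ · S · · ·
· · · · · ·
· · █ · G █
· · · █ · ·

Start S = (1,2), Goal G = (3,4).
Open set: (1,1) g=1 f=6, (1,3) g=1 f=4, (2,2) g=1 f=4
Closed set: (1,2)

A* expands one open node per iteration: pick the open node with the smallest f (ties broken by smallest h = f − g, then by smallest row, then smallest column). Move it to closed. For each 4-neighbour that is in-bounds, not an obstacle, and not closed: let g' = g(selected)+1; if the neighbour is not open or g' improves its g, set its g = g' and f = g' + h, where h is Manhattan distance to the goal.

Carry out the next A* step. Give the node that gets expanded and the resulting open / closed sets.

expanded=(1,3); open=[(0,3) g=2 f=6, (1,1) g=1 f=6, (1,4) g=2 f=4, (2,2) g=1 f=4, (2,3) g=2 f=4]; closed=[(1,2), (1,3)]

step 1: expand (1,3) (f=4, h=3) → closed; open now [(0,3) g=2 f=6, (1,1) g=1 f=6, (1,4) g=2 f=4, (2,2) g=1 f=4, (2,3) g=2 f=4]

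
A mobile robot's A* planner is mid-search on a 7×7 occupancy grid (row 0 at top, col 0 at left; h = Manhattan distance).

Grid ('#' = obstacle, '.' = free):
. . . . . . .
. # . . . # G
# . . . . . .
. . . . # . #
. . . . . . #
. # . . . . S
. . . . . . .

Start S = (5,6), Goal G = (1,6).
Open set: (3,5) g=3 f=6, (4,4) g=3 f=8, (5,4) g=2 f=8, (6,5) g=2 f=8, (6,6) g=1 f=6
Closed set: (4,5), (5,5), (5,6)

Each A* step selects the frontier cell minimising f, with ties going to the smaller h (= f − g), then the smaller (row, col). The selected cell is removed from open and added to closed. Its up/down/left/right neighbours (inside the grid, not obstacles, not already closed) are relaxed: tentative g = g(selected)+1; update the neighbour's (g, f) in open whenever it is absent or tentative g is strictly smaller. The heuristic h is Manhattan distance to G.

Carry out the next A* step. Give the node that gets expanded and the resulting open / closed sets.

step 1: expand (3,5) (f=6, h=3) → closed; open now [(2,5) g=4 f=6, (4,4) g=3 f=8, (5,4) g=2 f=8, (6,5) g=2 f=8, (6,6) g=1 f=6]

expanded=(3,5); open=[(2,5) g=4 f=6, (4,4) g=3 f=8, (5,4) g=2 f=8, (6,5) g=2 f=8, (6,6) g=1 f=6]; closed=[(3,5), (4,5), (5,5), (5,6)]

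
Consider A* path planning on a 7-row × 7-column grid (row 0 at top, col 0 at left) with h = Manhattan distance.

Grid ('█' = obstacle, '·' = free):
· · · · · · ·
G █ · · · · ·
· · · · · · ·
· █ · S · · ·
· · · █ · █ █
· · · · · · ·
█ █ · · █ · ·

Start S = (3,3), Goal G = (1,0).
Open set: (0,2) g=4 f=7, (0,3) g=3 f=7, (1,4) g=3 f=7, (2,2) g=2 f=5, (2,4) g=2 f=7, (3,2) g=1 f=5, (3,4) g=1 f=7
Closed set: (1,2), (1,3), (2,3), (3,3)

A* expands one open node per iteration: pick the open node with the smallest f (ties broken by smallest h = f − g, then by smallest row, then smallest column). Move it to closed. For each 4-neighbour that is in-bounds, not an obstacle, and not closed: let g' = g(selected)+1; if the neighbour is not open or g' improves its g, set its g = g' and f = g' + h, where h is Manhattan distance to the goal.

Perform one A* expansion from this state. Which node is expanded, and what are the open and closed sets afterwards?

step 1: expand (2,2) (f=5, h=3) → closed; open now [(0,2) g=4 f=7, (0,3) g=3 f=7, (1,4) g=3 f=7, (2,1) g=3 f=5, (2,4) g=2 f=7, (3,2) g=1 f=5, (3,4) g=1 f=7]

expanded=(2,2); open=[(0,2) g=4 f=7, (0,3) g=3 f=7, (1,4) g=3 f=7, (2,1) g=3 f=5, (2,4) g=2 f=7, (3,2) g=1 f=5, (3,4) g=1 f=7]; closed=[(1,2), (1,3), (2,2), (2,3), (3,3)]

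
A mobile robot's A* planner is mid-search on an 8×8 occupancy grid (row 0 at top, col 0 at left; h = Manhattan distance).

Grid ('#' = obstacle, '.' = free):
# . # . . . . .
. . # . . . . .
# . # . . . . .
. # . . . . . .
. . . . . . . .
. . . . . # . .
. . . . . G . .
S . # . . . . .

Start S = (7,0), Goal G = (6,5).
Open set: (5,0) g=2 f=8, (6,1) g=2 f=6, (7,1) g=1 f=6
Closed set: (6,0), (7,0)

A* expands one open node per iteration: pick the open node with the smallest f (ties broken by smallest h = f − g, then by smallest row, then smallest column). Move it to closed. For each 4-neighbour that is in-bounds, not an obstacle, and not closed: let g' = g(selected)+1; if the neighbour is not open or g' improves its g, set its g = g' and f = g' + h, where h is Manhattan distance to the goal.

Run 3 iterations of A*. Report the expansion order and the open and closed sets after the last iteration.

order=[(6,1) → (6,2) → (6,3)]; open=[(5,0) g=2 f=8, (5,1) g=3 f=8, (5,2) g=4 f=8, (5,3) g=5 f=8, (6,4) g=5 f=6, (7,1) g=1 f=6, (7,3) g=5 f=8]; closed=[(6,0), (6,1), (6,2), (6,3), (7,0)]

step 1: expand (6,1) (f=6, h=4) → closed; open now [(5,0) g=2 f=8, (5,1) g=3 f=8, (6,2) g=3 f=6, (7,1) g=1 f=6]
step 2: expand (6,2) (f=6, h=3) → closed; open now [(5,0) g=2 f=8, (5,1) g=3 f=8, (5,2) g=4 f=8, (6,3) g=4 f=6, (7,1) g=1 f=6]
step 3: expand (6,3) (f=6, h=2) → closed; open now [(5,0) g=2 f=8, (5,1) g=3 f=8, (5,2) g=4 f=8, (5,3) g=5 f=8, (6,4) g=5 f=6, (7,1) g=1 f=6, (7,3) g=5 f=8]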